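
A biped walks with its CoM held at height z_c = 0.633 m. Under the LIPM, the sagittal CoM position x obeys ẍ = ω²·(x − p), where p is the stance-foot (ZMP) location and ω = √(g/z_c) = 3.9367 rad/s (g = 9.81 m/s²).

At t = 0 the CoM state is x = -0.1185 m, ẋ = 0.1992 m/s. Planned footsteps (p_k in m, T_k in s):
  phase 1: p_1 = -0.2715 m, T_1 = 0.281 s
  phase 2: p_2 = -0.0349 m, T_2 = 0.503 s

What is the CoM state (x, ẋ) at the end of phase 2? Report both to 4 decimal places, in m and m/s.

x = 1.3233, ẋ = 5.4571

phase 1: p=-0.2715, T=0.281, ωT=1.106213, cosh=1.676849, sinh=1.346039; start (x,ẋ)=(-0.118500, 0.199200) → end (x,ẋ)=(0.053168, 1.144768)
phase 2: p=-0.0349, T=0.503, ωT=1.980160, cosh=3.690975, sinh=3.552928; start (x,ẋ)=(0.053168, 1.144768) → end (x,ẋ)=(1.323328, 5.457107)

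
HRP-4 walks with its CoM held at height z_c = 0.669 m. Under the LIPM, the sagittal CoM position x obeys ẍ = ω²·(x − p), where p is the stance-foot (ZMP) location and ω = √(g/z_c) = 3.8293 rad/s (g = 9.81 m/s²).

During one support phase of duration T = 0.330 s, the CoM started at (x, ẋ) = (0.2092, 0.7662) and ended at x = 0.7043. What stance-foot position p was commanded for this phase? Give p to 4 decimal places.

ωT = 3.8293·0.330 = 1.263669; cosh(ωT) = 1.910498, sinh(ωT) = 1.627882
x(T) = p + (x₀−p)·cosh(ωT) + (ẋ₀/ω)·sinh(ωT) ⇒ p·(1 − cosh) = x(T) − x₀·cosh − (ẋ₀/ω)·sinh
numerator   = 0.7043 − (0.2092)·1.910498 − (0.7662/3.8293)·1.627882 = -0.021097
denominator = 1 − 1.910498 = -0.910498
p = -0.021097 / -0.910498 = 0.0232

p = 0.0232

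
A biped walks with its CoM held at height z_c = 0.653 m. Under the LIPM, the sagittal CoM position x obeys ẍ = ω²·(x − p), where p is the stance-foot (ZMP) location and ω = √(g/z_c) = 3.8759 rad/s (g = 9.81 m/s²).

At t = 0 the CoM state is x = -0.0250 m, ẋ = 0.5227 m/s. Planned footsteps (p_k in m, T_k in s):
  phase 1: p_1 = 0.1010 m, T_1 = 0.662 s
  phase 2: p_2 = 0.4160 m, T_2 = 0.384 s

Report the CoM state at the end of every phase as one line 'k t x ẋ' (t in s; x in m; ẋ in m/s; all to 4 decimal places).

phase 1: p=0.1010, T=0.662, ωT=2.565846, cosh=6.544257, sinh=6.467402; start (x,ẋ)=(-0.025000, 0.522700) → end (x,ẋ)=(0.148611, 0.262240)
phase 2: p=0.4160, T=0.384, ωT=1.488346, cosh=2.327753, sinh=2.102008; start (x,ẋ)=(0.148611, 0.262240) → end (x,ẋ)=(-0.064195, -1.568032)

1 0.6620 0.1486 0.2622
2 1.0460 -0.0642 -1.5680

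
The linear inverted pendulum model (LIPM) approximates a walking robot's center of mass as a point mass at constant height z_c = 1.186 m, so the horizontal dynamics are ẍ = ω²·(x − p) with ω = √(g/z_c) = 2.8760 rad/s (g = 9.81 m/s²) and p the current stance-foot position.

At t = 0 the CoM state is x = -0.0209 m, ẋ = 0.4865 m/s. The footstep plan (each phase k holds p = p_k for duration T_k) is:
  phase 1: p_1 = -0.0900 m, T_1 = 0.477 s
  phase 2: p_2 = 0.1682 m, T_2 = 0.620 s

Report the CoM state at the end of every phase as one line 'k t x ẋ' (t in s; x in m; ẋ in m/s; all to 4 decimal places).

phase 1: p=-0.0900, T=0.477, ωT=1.371852, cosh=2.098141, sinh=1.844504; start (x,ẋ)=(-0.020900, 0.486500) → end (x,ẋ)=(0.366995, 1.387307)
phase 2: p=0.1682, T=0.620, ωT=1.783120, cosh=3.058250, sinh=2.890137; start (x,ẋ)=(0.366995, 1.387307) → end (x,ẋ)=(2.170292, 5.895124)

1 0.4770 0.3670 1.3873
2 1.0970 2.1703 5.8951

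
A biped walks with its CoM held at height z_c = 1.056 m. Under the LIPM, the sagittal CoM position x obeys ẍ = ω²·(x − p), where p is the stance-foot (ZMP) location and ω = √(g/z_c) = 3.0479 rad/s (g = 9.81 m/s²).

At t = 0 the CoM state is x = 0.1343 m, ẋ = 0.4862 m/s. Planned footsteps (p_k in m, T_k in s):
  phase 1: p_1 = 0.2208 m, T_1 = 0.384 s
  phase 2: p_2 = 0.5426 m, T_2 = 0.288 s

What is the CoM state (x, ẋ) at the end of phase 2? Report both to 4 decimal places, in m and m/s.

x = 0.3559, ẋ = -0.0647

phase 1: p=0.2208, T=0.384, ωT=1.170394, cosh=1.766753, sinh=1.456508; start (x,ẋ)=(0.134300, 0.486200) → end (x,ẋ)=(0.300318, 0.474997)
phase 2: p=0.5426, T=0.288, ωT=0.877795, cosh=1.410644, sinh=0.994946; start (x,ẋ)=(0.300318, 0.474997) → end (x,ẋ)=(0.355882, -0.064669)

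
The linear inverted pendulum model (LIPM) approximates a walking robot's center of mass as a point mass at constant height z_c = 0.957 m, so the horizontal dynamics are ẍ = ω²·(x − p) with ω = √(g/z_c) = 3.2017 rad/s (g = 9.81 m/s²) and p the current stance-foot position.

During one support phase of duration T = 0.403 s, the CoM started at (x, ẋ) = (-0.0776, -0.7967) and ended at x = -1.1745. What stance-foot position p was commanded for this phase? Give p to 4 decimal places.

p = 0.6338

ωT = 3.2017·0.403 = 1.290285; cosh(ωT) = 1.954507, sinh(ωT) = 1.679315
x(T) = p + (x₀−p)·cosh(ωT) + (ẋ₀/ω)·sinh(ωT) ⇒ p·(1 − cosh) = x(T) − x₀·cosh − (ẋ₀/ω)·sinh
numerator   = -1.1745 − (-0.0776)·1.954507 − (-0.7967/3.2017)·1.679315 = -0.604955
denominator = 1 − 1.954507 = -0.954507
p = -0.604955 / -0.954507 = 0.6338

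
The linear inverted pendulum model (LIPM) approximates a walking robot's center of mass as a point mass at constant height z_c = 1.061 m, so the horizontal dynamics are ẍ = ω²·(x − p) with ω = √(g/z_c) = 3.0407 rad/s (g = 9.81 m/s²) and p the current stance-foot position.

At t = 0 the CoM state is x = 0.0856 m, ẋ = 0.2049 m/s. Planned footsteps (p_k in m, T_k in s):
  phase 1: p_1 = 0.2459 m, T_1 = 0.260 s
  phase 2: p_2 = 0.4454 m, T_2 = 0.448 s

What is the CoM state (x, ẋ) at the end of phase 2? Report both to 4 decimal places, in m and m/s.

phase 1: p=0.2459, T=0.260, ωT=0.790582, cosh=1.329130, sinh=0.875549; start (x,ẋ)=(0.085600, 0.204900) → end (x,ẋ)=(0.091840, -0.154425)
phase 2: p=0.4454, T=0.448, ωT=1.362234, cosh=2.080497, sinh=1.824409; start (x,ẋ)=(0.091840, -0.154425) → end (x,ẋ)=(-0.382835, -2.282648)

x = -0.3828, ẋ = -2.2826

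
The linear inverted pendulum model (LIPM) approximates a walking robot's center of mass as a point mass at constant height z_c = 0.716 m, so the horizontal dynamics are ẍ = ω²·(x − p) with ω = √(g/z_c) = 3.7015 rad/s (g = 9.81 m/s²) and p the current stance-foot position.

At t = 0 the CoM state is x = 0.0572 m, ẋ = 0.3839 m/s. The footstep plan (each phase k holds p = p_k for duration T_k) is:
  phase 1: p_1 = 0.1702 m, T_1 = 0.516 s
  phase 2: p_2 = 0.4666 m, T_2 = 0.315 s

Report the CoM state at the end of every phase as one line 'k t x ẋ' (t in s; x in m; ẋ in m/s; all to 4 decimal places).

phase 1: p=0.1702, T=0.516, ωT=1.909974, cosh=3.450499, sinh=3.302414; start (x,ẋ)=(0.057200, 0.383900) → end (x,ẋ)=(0.122803, -0.056653)
phase 2: p=0.4666, T=0.315, ωT=1.165972, cosh=1.760331, sinh=1.448711; start (x,ẋ)=(0.122803, -0.056653) → end (x,ẋ)=(-0.160770, -1.943309)

1 0.5160 0.1228 -0.0567
2 0.8310 -0.1608 -1.9433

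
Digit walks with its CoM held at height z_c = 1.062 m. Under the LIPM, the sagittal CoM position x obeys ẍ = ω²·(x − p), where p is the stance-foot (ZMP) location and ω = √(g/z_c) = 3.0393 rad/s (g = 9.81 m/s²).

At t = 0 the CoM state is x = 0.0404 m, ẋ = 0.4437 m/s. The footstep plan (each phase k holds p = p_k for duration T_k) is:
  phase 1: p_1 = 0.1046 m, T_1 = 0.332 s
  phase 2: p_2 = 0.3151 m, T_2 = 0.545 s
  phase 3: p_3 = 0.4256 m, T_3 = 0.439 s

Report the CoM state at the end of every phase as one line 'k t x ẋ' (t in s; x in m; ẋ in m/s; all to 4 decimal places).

phase 1: p=0.1046, T=0.332, ωT=1.009048, cosh=1.553777, sinh=1.189211; start (x,ẋ)=(0.040400, 0.443700) → end (x,ẋ)=(0.178458, 0.457368)
phase 2: p=0.3151, T=0.545, ωT=1.656419, cosh=2.715665, sinh=2.524844; start (x,ẋ)=(0.178458, 0.457368) → end (x,ẋ)=(0.323975, 0.193498)
phase 3: p=0.4256, T=0.439, ωT=1.334253, cosh=2.030256, sinh=1.766901; start (x,ẋ)=(0.323975, 0.193498) → end (x,ẋ)=(0.331766, -0.152890)

1 0.3320 0.1785 0.4574
2 0.8770 0.3240 0.1935
3 1.3160 0.3318 -0.1529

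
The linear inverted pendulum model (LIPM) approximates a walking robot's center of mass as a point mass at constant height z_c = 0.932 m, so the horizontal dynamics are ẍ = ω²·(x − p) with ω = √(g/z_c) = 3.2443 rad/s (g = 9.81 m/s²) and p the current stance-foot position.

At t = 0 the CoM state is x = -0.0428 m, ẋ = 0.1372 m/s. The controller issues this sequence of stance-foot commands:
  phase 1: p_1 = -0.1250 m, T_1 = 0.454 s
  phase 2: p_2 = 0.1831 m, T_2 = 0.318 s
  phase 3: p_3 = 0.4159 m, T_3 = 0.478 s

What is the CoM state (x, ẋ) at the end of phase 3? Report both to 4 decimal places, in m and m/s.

phase 1: p=-0.1250, T=0.454, ωT=1.472912, cosh=2.295588, sinh=2.066331; start (x,ẋ)=(-0.042800, 0.137200) → end (x,ẋ)=(0.151082, 0.866007)
phase 2: p=0.1831, T=0.318, ωT=1.031687, cosh=1.581101, sinh=1.224696; start (x,ẋ)=(0.151082, 0.866007) → end (x,ẋ)=(0.459386, 1.242026)
phase 3: p=0.4159, T=0.478, ωT=1.550775, cosh=2.463604, sinh=2.251521; start (x,ẋ)=(0.459386, 1.242026) → end (x,ẋ)=(1.384989, 3.377508)

x = 1.3850, ẋ = 3.3775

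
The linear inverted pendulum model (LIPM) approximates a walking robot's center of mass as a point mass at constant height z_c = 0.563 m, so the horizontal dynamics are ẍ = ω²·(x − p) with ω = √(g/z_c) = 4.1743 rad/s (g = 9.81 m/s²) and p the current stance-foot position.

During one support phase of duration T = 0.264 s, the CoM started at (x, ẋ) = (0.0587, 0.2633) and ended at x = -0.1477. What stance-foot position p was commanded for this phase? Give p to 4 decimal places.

ωT = 4.1743·0.264 = 1.102015; cosh(ωT) = 1.671214, sinh(ωT) = 1.339013
x(T) = p + (x₀−p)·cosh(ωT) + (ẋ₀/ω)·sinh(ωT) ⇒ p·(1 − cosh) = x(T) − x₀·cosh − (ẋ₀/ω)·sinh
numerator   = -0.1477 − (0.0587)·1.671214 − (0.2633/4.1743)·1.339013 = -0.330260
denominator = 1 − 1.671214 = -0.671214
p = -0.330260 / -0.671214 = 0.4920

p = 0.4920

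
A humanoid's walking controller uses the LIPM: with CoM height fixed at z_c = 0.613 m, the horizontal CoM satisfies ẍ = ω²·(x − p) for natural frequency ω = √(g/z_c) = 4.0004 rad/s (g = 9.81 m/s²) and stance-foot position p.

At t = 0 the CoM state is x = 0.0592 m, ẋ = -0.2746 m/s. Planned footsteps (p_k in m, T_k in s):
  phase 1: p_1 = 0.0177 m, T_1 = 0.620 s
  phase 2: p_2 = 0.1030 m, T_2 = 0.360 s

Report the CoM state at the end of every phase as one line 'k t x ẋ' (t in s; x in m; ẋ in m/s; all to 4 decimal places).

phase 1: p=0.0177, T=0.620, ωT=2.480248, cosh=6.013974, sinh=5.930252; start (x,ẋ)=(0.059200, -0.274600) → end (x,ẋ)=(-0.139791, -0.666917)
phase 2: p=0.1030, T=0.360, ωT=1.440144, cosh=2.229099, sinh=1.992205; start (x,ẋ)=(-0.139791, -0.666917) → end (x,ẋ)=(-0.770331, -3.421576)

1 0.6200 -0.1398 -0.6669
2 0.9800 -0.7703 -3.4216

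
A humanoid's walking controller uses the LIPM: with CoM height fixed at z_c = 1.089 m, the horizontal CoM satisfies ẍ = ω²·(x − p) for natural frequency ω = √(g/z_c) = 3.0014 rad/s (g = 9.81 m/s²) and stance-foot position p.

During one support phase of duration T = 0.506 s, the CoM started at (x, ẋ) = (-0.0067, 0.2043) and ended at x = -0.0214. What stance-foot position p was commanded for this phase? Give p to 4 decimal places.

p = 0.1101

ωT = 3.0014·0.506 = 1.518708; cosh(ωT) = 2.392659, sinh(ωT) = 2.173664
x(T) = p + (x₀−p)·cosh(ωT) + (ẋ₀/ω)·sinh(ωT) ⇒ p·(1 − cosh) = x(T) − x₀·cosh − (ẋ₀/ω)·sinh
numerator   = -0.0214 − (-0.0067)·2.392659 − (0.2043/3.0014)·2.173664 = -0.153327
denominator = 1 − 2.392659 = -1.392659
p = -0.153327 / -1.392659 = 0.1101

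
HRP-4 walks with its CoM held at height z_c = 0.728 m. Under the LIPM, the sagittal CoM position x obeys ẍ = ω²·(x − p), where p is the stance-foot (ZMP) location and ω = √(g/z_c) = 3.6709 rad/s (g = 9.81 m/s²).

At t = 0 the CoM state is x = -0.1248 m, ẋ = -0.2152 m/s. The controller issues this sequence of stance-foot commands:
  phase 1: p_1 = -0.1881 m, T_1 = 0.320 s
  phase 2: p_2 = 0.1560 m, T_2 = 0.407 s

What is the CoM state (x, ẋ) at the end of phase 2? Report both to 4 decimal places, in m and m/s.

phase 1: p=-0.1881, T=0.320, ωT=1.174688, cosh=1.773024, sinh=1.464109; start (x,ẋ)=(-0.124800, -0.215200) → end (x,ẋ)=(-0.161698, -0.041343)
phase 2: p=0.1560, T=0.407, ωT=1.494056, cosh=2.339795, sinh=2.115335; start (x,ẋ)=(-0.161698, -0.041343) → end (x,ẋ)=(-0.611173, -2.563720)

x = -0.6112, ẋ = -2.5637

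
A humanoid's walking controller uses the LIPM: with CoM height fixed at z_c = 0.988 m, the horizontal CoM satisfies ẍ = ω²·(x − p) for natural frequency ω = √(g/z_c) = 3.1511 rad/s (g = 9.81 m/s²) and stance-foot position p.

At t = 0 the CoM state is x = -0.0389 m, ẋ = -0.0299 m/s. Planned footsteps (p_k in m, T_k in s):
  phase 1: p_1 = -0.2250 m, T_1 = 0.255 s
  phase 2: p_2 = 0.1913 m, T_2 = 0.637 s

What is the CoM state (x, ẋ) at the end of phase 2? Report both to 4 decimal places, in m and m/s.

phase 1: p=-0.2250, T=0.255, ωT=0.803531, cosh=1.340579, sinh=0.892833; start (x,ẋ)=(-0.038900, -0.029900) → end (x,ẋ)=(0.016010, 0.483492)
phase 2: p=0.1913, T=0.637, ωT=2.007251, cosh=3.788592, sinh=3.654235; start (x,ẋ)=(0.016010, 0.483492) → end (x,ẋ)=(0.087888, -0.186688)

x = 0.0879, ẋ = -0.1867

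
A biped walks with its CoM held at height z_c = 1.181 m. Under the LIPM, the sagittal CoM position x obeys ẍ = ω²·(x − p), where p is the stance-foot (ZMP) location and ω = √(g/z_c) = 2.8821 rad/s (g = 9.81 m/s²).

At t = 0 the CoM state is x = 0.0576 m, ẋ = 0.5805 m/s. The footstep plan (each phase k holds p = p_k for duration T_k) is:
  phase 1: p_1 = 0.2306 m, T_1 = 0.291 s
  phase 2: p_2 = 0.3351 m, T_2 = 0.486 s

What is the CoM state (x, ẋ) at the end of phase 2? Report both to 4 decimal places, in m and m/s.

x = 0.2236, ẋ = -0.1321

phase 1: p=0.2306, T=0.291, ωT=0.838691, cosh=1.372807, sinh=0.940531; start (x,ẋ)=(0.057600, 0.580500) → end (x,ẋ)=(0.182542, 0.327963)
phase 2: p=0.3351, T=0.486, ωT=1.400701, cosh=2.152233, sinh=1.905809; start (x,ẋ)=(0.182542, 0.327963) → end (x,ẋ)=(0.223627, -0.132108)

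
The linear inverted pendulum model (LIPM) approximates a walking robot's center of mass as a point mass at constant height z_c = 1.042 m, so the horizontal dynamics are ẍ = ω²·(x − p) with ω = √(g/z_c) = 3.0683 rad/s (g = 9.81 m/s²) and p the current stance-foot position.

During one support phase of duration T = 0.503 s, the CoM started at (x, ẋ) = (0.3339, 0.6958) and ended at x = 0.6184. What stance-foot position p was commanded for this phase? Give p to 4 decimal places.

ωT = 3.0683·0.503 = 1.543355; cosh(ωT) = 2.446964, sinh(ωT) = 2.233301
x(T) = p + (x₀−p)·cosh(ωT) + (ẋ₀/ω)·sinh(ωT) ⇒ p·(1 − cosh) = x(T) − x₀·cosh − (ẋ₀/ω)·sinh
numerator   = 0.6184 − (0.3339)·2.446964 − (0.6958/3.0683)·2.233301 = -0.705088
denominator = 1 − 2.446964 = -1.446964
p = -0.705088 / -1.446964 = 0.4873

p = 0.4873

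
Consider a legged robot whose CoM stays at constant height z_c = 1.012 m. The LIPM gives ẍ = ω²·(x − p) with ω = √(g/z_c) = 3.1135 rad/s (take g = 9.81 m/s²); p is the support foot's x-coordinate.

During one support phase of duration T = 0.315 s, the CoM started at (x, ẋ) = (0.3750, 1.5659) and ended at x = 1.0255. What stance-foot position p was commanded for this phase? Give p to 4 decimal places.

ωT = 3.1135·0.315 = 0.980753; cosh(ωT) = 1.520745, sinh(ωT) = 1.145717
x(T) = p + (x₀−p)·cosh(ωT) + (ẋ₀/ω)·sinh(ωT) ⇒ p·(1 − cosh) = x(T) − x₀·cosh − (ẋ₀/ω)·sinh
numerator   = 1.0255 − (0.3750)·1.520745 − (1.5659/3.1135)·1.145717 = -0.121005
denominator = 1 − 1.520745 = -0.520745
p = -0.121005 / -0.520745 = 0.2324

p = 0.2324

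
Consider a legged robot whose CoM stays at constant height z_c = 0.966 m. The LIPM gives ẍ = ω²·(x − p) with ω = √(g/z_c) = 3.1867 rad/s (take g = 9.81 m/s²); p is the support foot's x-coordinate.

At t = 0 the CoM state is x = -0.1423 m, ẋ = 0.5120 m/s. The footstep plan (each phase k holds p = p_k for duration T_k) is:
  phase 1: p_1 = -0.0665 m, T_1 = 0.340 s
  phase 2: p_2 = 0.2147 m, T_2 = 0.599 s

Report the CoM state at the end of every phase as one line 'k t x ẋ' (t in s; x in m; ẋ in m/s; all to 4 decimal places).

1 0.3400 0.0189 0.5271
2 0.9390 0.0853 -0.2416

phase 1: p=-0.0665, T=0.340, ωT=1.083478, cosh=1.646678, sinh=1.308261; start (x,ẋ)=(-0.142300, 0.512000) → end (x,ẋ)=(0.018877, 0.527086)
phase 2: p=0.2147, T=0.599, ωT=1.908833, cosh=3.446734, sinh=3.298481; start (x,ẋ)=(0.018877, 0.527086) → end (x,ẋ)=(0.085326, -0.241620)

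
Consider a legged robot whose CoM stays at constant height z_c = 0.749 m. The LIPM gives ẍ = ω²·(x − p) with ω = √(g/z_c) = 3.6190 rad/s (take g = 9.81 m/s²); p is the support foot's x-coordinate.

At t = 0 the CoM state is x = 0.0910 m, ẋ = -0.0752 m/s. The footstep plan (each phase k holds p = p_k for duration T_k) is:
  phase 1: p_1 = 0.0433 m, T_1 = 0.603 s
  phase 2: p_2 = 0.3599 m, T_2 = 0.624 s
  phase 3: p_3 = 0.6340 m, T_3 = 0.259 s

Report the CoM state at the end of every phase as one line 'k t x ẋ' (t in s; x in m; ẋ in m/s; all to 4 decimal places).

1 0.6030 0.1665 0.4179
2 1.2270 -0.0289 -1.2903
3 1.4860 -0.7274 -4.4926

phase 1: p=0.0433, T=0.603, ωT=2.182257, cosh=4.489541, sinh=4.376754; start (x,ẋ)=(0.091000, -0.075200) → end (x,ẋ)=(0.166506, 0.417929)
phase 2: p=0.3599, T=0.624, ωT=2.258256, cosh=4.835462, sinh=4.730929; start (x,ẋ)=(0.166506, 0.417929) → end (x,ẋ)=(-0.028914, -1.290270)
phase 3: p=0.6340, T=0.259, ωT=0.937321, cosh=1.472404, sinh=1.080728; start (x,ẋ)=(-0.028914, -1.290270) → end (x,ẋ)=(-0.727386, -4.492559)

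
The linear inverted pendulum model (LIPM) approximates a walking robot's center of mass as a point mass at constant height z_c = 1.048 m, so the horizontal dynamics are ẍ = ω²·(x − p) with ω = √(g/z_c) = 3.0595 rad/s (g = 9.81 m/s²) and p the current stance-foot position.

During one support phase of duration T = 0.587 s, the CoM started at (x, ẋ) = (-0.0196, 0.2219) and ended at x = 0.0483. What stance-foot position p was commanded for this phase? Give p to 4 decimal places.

p = 0.0494

ωT = 3.0595·0.587 = 1.795926; cosh(ωT) = 3.095514, sinh(ωT) = 2.929540
x(T) = p + (x₀−p)·cosh(ωT) + (ẋ₀/ω)·sinh(ωT) ⇒ p·(1 − cosh) = x(T) − x₀·cosh − (ẋ₀/ω)·sinh
numerator   = 0.0483 − (-0.0196)·3.095514 − (0.2219/3.0595)·2.929540 = -0.103502
denominator = 1 − 3.095514 = -2.095514
p = -0.103502 / -2.095514 = 0.0494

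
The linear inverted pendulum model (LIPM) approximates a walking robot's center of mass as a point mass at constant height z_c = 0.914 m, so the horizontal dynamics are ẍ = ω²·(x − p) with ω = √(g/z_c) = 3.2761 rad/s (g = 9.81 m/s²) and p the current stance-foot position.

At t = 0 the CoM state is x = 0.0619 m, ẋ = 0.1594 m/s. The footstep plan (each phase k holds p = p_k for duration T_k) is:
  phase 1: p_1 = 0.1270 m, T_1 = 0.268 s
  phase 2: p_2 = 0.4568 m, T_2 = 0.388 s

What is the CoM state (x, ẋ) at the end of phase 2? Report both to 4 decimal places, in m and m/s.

phase 1: p=0.1270, T=0.268, ωT=0.877995, cosh=1.410843, sinh=0.995227; start (x,ẋ)=(0.061900, 0.159400) → end (x,ẋ)=(0.083577, 0.012632)
phase 2: p=0.4568, T=0.388, ωT=1.271127, cosh=1.922691, sinh=1.642176; start (x,ẋ)=(0.083577, 0.012632) → end (x,ẋ)=(-0.254460, -1.983625)

x = -0.2545, ẋ = -1.9836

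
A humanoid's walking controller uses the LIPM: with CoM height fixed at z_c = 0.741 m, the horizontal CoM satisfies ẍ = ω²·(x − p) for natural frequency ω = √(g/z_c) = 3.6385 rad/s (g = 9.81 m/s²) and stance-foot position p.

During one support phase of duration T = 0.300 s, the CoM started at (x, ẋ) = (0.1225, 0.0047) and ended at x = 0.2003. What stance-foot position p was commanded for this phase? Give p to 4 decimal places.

p = 0.0067

ωT = 3.6385·0.300 = 1.091550; cosh(ωT) = 1.657292, sinh(ωT) = 1.321596
x(T) = p + (x₀−p)·cosh(ωT) + (ẋ₀/ω)·sinh(ωT) ⇒ p·(1 − cosh) = x(T) − x₀·cosh − (ẋ₀/ω)·sinh
numerator   = 0.2003 − (0.1225)·1.657292 − (0.0047/3.6385)·1.321596 = -0.004425
denominator = 1 − 1.657292 = -0.657292
p = -0.004425 / -0.657292 = 0.0067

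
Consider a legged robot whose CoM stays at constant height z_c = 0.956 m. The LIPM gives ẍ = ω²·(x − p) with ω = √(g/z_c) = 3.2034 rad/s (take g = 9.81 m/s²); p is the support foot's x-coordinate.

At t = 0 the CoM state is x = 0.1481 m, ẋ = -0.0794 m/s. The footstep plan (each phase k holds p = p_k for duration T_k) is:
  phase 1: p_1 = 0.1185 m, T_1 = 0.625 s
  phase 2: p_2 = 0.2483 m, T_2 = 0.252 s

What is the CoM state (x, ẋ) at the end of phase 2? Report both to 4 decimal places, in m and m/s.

x = 0.1155, ẋ = -0.2506

phase 1: p=0.1185, T=0.625, ωT=2.002125, cosh=3.769911, sinh=3.634863; start (x,ẋ)=(0.148100, -0.079400) → end (x,ẋ)=(0.139995, 0.045329)
phase 2: p=0.2483, T=0.252, ωT=0.807257, cosh=1.343915, sinh=0.897835; start (x,ẋ)=(0.139995, 0.045329) → end (x,ẋ)=(0.115452, -0.250580)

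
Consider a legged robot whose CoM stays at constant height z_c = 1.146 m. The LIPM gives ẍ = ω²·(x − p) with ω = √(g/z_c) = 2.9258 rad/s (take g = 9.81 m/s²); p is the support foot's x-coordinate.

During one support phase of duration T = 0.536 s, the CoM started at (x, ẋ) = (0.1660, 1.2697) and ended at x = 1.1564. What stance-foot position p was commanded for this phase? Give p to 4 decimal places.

p = 0.1697

ωT = 2.9258·0.536 = 1.568229; cosh(ωT) = 2.503278, sinh(ωT) = 2.294864
x(T) = p + (x₀−p)·cosh(ωT) + (ẋ₀/ω)·sinh(ωT) ⇒ p·(1 − cosh) = x(T) − x₀·cosh − (ẋ₀/ω)·sinh
numerator   = 1.1564 − (0.1660)·2.503278 − (1.2697/2.9258)·2.294864 = -0.255039
denominator = 1 − 2.503278 = -1.503278
p = -0.255039 / -1.503278 = 0.1697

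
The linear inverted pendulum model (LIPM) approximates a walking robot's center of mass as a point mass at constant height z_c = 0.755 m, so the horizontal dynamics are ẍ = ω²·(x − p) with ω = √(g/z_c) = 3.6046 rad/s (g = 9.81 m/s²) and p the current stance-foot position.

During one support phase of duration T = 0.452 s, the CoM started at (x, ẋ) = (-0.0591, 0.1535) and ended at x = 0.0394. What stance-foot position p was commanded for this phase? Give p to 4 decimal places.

p = -0.0555

ωT = 3.6046·0.452 = 1.629279; cosh(ωT) = 2.648134, sinh(ωT) = 2.452063
x(T) = p + (x₀−p)·cosh(ωT) + (ẋ₀/ω)·sinh(ωT) ⇒ p·(1 − cosh) = x(T) − x₀·cosh − (ẋ₀/ω)·sinh
numerator   = 0.0394 − (-0.0591)·2.648134 − (0.1535/3.6046)·2.452063 = 0.091485
denominator = 1 − 2.648134 = -1.648134
p = 0.091485 / -1.648134 = -0.0555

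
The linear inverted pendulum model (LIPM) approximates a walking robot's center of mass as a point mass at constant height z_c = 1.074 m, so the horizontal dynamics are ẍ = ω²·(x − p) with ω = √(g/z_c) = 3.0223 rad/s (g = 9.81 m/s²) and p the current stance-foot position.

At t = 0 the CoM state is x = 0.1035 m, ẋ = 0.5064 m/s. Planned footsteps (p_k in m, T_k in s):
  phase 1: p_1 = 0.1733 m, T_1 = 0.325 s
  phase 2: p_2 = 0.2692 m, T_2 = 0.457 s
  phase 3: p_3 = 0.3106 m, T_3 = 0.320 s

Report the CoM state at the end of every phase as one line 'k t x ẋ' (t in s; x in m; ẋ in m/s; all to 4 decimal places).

phase 1: p=0.1733, T=0.325, ωT=0.982248, cosh=1.522460, sinh=1.147991; start (x,ẋ)=(0.103500, 0.506400) → end (x,ẋ)=(0.259383, 0.528797)
phase 2: p=0.2692, T=0.457, ωT=1.381191, cosh=2.115459, sinh=1.864180; start (x,ẋ)=(0.259383, 0.528797) → end (x,ẋ)=(0.574600, 1.063342)
phase 3: p=0.3106, T=0.320, ωT=0.967136, cosh=1.505285, sinh=1.125115; start (x,ẋ)=(0.574600, 1.063342) → end (x,ẋ)=(1.103847, 2.498348)

1 0.3250 0.2594 0.5288
2 0.7820 0.5746 1.0633
3 1.1020 1.1038 2.4983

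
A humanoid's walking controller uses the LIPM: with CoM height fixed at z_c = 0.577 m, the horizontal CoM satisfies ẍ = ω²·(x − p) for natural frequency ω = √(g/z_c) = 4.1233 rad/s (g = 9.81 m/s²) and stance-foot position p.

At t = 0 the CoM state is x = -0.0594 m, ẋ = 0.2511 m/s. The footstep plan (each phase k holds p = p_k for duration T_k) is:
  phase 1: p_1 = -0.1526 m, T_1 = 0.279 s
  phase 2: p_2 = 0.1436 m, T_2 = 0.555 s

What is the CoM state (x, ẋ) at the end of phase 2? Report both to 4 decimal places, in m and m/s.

x = 1.0690, ẋ = 3.9354

phase 1: p=-0.1526, T=0.279, ωT=1.150401, cosh=1.737984, sinh=1.421474; start (x,ẋ)=(-0.059400, 0.251100) → end (x,ẋ)=(0.095945, 0.982668)
phase 2: p=0.1436, T=0.555, ωT=2.288432, cosh=4.980443, sinh=4.879018; start (x,ẋ)=(0.095945, 0.982668) → end (x,ẋ)=(1.069028, 3.935414)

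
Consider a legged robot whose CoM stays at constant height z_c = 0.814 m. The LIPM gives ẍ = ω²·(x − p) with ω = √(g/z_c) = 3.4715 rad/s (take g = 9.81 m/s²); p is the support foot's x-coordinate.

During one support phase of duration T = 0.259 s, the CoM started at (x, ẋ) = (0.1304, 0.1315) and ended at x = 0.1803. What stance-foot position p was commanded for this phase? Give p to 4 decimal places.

ωT = 3.4715·0.259 = 0.899118; cosh(ωT) = 1.432182, sinh(ωT) = 1.025254
x(T) = p + (x₀−p)·cosh(ωT) + (ẋ₀/ω)·sinh(ωT) ⇒ p·(1 − cosh) = x(T) − x₀·cosh − (ẋ₀/ω)·sinh
numerator   = 0.1803 − (0.1304)·1.432182 − (0.1315/3.4715)·1.025254 = -0.045293
denominator = 1 − 1.432182 = -0.432182
p = -0.045293 / -0.432182 = 0.1048

p = 0.1048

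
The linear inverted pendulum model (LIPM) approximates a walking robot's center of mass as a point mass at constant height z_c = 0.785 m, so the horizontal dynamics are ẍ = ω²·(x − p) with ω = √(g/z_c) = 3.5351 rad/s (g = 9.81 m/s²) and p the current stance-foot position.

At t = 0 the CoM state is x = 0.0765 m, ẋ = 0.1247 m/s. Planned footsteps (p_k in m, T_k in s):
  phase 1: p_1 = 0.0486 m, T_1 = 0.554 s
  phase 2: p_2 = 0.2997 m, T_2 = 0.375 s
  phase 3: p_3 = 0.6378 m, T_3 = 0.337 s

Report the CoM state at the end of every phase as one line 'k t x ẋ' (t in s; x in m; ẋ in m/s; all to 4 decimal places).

1 0.5540 0.2720 0.7934
2 0.9290 0.6365 1.4273
3 1.2660 1.2385 2.5587

phase 1: p=0.0486, T=0.554, ωT=1.958445, cosh=3.614688, sinh=3.473611; start (x,ẋ)=(0.076500, 0.124700) → end (x,ẋ)=(0.271981, 0.793351)
phase 2: p=0.2997, T=0.375, ωT=1.325662, cosh=2.015153, sinh=1.749526; start (x,ẋ)=(0.271981, 0.793351) → end (x,ẋ)=(0.636472, 1.427288)
phase 3: p=0.6378, T=0.337, ωT=1.191329, cosh=1.797634, sinh=1.493817; start (x,ẋ)=(0.636472, 1.427288) → end (x,ẋ)=(1.238538, 2.558730)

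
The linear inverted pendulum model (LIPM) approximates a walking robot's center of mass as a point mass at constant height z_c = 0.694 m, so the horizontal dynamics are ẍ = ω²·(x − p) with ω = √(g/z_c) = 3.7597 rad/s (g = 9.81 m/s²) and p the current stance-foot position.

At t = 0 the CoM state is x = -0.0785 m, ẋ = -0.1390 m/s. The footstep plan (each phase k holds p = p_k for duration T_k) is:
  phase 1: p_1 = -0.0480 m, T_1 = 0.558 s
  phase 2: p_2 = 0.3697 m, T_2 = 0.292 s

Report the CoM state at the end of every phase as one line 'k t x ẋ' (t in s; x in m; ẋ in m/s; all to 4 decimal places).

1 0.5580 -0.3225 -1.0351
2 0.8500 -1.1500 -5.1907

phase 1: p=-0.0480, T=0.558, ωT=2.097913, cosh=4.135927, sinh=4.013215; start (x,ẋ)=(-0.078500, -0.139000) → end (x,ẋ)=(-0.322518, -1.035093)
phase 2: p=0.3697, T=0.292, ωT=1.097832, cosh=1.665627, sinh=1.332034; start (x,ẋ)=(-0.322518, -1.035093) → end (x,ẋ)=(-1.150004, -5.190742)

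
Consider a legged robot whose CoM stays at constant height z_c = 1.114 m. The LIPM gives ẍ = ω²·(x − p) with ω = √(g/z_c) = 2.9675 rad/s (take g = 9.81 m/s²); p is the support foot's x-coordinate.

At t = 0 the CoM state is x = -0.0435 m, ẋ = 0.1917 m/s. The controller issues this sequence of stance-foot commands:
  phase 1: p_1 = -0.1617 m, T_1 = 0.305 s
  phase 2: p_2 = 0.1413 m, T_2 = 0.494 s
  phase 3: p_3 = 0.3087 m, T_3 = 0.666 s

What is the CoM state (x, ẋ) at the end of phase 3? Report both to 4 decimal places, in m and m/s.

phase 1: p=-0.1617, T=0.305, ωT=0.905087, cosh=1.438327, sinh=1.033821; start (x,ẋ)=(-0.043500, 0.191700) → end (x,ẋ)=(0.075095, 0.638349)
phase 2: p=0.1413, T=0.494, ωT=1.465945, cosh=2.281247, sinh=2.050387; start (x,ẋ)=(0.075095, 0.638349) → end (x,ẋ)=(0.431336, 1.053405)
phase 3: p=0.3087, T=0.666, ωT=1.976355, cosh=3.677482, sinh=3.538909; start (x,ẋ)=(0.431336, 1.053405) → end (x,ẋ)=(2.015935, 5.161763)

x = 2.0159, ẋ = 5.1618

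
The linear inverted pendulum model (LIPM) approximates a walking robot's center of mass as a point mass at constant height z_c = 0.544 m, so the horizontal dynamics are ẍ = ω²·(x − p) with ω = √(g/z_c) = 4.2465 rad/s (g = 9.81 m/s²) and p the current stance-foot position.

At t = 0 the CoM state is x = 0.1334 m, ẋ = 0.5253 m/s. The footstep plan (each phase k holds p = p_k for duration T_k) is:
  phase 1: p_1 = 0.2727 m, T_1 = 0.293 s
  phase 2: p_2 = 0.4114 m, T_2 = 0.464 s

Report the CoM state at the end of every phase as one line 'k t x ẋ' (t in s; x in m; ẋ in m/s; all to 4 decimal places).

1 0.2930 0.2077 0.0460
2 0.7570 -0.2952 -2.8735

phase 1: p=0.2727, T=0.293, ωT=1.244225, cosh=1.879203, sinh=1.591039; start (x,ẋ)=(0.133400, 0.525300) → end (x,ẋ)=(0.207741, 0.045986)
phase 2: p=0.4114, T=0.464, ωT=1.970376, cosh=3.656389, sinh=3.516984; start (x,ẋ)=(0.207741, 0.045986) → end (x,ẋ)=(-0.295168, -2.873470)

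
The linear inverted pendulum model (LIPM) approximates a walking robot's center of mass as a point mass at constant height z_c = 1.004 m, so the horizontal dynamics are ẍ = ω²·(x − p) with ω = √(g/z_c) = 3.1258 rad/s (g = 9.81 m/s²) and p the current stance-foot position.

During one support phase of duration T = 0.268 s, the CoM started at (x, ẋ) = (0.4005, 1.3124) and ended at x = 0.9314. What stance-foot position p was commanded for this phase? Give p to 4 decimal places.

ωT = 3.1258·0.268 = 0.837714; cosh(ωT) = 1.371889, sinh(ωT) = 0.939190
x(T) = p + (x₀−p)·cosh(ωT) + (ẋ₀/ω)·sinh(ωT) ⇒ p·(1 − cosh) = x(T) − x₀·cosh − (ẋ₀/ω)·sinh
numerator   = 0.9314 − (0.4005)·1.371889 − (1.3124/3.1258)·0.939190 = -0.012370
denominator = 1 − 1.371889 = -0.371889
p = -0.012370 / -0.371889 = 0.0333

p = 0.0333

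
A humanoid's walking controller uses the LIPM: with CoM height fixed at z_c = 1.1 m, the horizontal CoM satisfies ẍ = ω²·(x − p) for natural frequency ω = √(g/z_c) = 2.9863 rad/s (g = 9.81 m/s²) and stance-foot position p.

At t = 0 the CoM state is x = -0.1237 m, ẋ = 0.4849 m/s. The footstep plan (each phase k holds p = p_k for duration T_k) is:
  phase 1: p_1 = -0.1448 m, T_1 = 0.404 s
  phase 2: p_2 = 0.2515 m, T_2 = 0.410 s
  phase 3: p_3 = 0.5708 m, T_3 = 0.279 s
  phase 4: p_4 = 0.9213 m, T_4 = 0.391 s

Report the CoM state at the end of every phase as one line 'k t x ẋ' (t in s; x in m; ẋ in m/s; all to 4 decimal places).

phase 1: p=-0.1448, T=0.404, ωT=1.206465, cosh=1.820452, sinh=1.521199; start (x,ẋ)=(-0.123700, 0.484900) → end (x,ẋ)=(0.140616, 0.978590)
phase 2: p=0.2515, T=0.410, ωT=1.224383, cosh=1.848003, sinh=1.554064; start (x,ẋ)=(0.140616, 0.978590) → end (x,ẋ)=(0.555842, 1.293835)
phase 3: p=0.5708, T=0.279, ωT=0.833178, cosh=1.367642, sinh=0.932976; start (x,ẋ)=(0.555842, 1.293835) → end (x,ẋ)=(0.954561, 1.727827)
phase 4: p=0.9213, T=0.391, ωT=1.167643, cosh=1.762754, sinh=1.451655; start (x,ẋ)=(0.954561, 1.727827) → end (x,ẋ)=(1.819836, 3.189922)

1 0.4040 0.1406 0.9786
2 0.8140 0.5558 1.2938
3 1.0930 0.9546 1.7278
4 1.4840 1.8198 3.1899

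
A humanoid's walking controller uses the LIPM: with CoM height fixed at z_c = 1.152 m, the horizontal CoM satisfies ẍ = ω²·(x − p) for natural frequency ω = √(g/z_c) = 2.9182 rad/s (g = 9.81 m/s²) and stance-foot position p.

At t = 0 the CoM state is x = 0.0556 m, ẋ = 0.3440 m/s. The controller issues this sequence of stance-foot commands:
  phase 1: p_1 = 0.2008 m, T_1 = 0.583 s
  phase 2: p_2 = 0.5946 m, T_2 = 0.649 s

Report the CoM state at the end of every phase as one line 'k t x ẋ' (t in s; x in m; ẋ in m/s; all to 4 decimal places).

phase 1: p=0.2008, T=0.583, ωT=1.701311, cosh=2.831785, sinh=2.649341; start (x,ẋ)=(0.055600, 0.344000) → end (x,ẋ)=(0.101931, -0.148452)
phase 2: p=0.5946, T=0.649, ωT=1.893912, cosh=3.397898, sinh=3.247416; start (x,ẋ)=(0.101931, -0.148452) → end (x,ẋ)=(-1.244636, -5.173250)

1 0.5830 0.1019 -0.1485
2 1.2320 -1.2446 -5.1733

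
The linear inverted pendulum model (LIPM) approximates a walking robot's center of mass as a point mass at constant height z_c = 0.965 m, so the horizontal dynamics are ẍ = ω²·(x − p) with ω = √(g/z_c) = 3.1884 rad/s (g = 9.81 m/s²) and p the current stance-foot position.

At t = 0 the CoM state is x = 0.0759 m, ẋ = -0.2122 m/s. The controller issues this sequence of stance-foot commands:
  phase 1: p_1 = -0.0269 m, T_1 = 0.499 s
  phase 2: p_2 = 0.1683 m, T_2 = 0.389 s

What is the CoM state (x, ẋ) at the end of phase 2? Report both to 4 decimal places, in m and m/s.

phase 1: p=-0.0269, T=0.499, ωT=1.591012, cosh=2.556216, sinh=2.352496; start (x,ẋ)=(0.075900, -0.212200) → end (x,ẋ)=(0.079312, 0.228643)
phase 2: p=0.1683, T=0.389, ωT=1.240288, cosh=1.872954, sinh=1.583653; start (x,ẋ)=(0.079312, 0.228643) → end (x,ẋ)=(0.115194, -0.021094)

x = 0.1152, ẋ = -0.0211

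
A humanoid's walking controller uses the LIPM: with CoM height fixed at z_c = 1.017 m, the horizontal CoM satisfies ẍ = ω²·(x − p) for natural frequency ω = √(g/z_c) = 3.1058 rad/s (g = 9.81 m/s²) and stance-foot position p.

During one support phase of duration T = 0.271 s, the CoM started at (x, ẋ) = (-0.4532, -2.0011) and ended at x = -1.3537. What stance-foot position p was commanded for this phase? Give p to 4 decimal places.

ωT = 3.1058·0.271 = 0.841672; cosh(ωT) = 1.375616, sinh(ωT) = 0.944627
x(T) = p + (x₀−p)·cosh(ωT) + (ẋ₀/ω)·sinh(ωT) ⇒ p·(1 − cosh) = x(T) − x₀·cosh − (ẋ₀/ω)·sinh
numerator   = -1.3537 − (-0.4532)·1.375616 − (-2.0011/3.1058)·0.944627 = -0.121638
denominator = 1 − 1.375616 = -0.375616
p = -0.121638 / -0.375616 = 0.3238

p = 0.3238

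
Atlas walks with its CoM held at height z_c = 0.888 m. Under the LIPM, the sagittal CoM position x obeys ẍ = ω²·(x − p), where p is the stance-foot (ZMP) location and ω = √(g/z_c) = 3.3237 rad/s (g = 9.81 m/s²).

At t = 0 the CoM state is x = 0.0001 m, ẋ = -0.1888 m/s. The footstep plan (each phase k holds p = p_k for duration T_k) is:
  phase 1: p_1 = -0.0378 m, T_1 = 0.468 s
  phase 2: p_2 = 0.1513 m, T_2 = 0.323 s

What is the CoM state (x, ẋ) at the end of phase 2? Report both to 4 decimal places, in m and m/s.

phase 1: p=-0.0378, T=0.468, ωT=1.555492, cosh=2.474250, sinh=2.263165; start (x,ẋ)=(0.000100, -0.188800) → end (x,ẋ)=(-0.072583, -0.182052)
phase 2: p=0.1513, T=0.323, ωT=1.073555, cosh=1.633777, sinh=1.291986; start (x,ẋ)=(-0.072583, -0.182052) → end (x,ẋ)=(-0.285242, -1.258824)

x = -0.2852, ẋ = -1.2588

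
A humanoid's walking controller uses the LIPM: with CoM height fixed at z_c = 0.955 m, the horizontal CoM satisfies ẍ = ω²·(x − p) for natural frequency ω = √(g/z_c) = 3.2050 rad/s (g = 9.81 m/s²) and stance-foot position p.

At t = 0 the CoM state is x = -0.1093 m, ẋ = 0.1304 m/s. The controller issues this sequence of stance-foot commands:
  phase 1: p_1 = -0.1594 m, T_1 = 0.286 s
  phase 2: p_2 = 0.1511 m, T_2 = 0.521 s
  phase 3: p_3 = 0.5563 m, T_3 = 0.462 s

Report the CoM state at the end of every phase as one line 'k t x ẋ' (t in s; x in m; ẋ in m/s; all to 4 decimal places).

1 0.2860 -0.0440 0.3578
2 0.8070 -0.0994 -0.6178
3 1.2690 -1.3613 -5.8083

phase 1: p=-0.1594, T=0.286, ωT=0.916630, cosh=1.450356, sinh=1.050492; start (x,ẋ)=(-0.109300, 0.130400) → end (x,ẋ)=(-0.043996, 0.357804)
phase 2: p=0.1511, T=0.521, ωT=1.669805, cosh=2.749708, sinh=2.561424; start (x,ẋ)=(-0.043996, 0.357804) → end (x,ẋ)=(-0.099402, -0.617759)
phase 3: p=0.5563, T=0.462, ωT=1.480710, cosh=2.311771, sinh=2.084295; start (x,ẋ)=(-0.099402, -0.617759) → end (x,ẋ)=(-1.361278, -5.808316)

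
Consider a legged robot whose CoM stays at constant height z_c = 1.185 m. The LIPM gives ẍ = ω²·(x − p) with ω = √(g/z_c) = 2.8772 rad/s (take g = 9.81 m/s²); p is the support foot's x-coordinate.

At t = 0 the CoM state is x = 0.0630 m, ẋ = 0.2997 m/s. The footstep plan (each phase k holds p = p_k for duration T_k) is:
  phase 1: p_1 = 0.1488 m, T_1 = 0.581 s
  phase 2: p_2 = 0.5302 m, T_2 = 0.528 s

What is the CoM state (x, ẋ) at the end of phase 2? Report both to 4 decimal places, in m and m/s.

phase 1: p=0.1488, T=0.581, ωT=1.671653, cosh=2.754447, sinh=2.566511; start (x,ẋ)=(0.063000, 0.299700) → end (x,ẋ)=(0.179806, 0.191929)
phase 2: p=0.5302, T=0.528, ωT=1.519162, cosh=2.393644, sinh=2.174749; start (x,ẋ)=(0.179806, 0.191929) → end (x,ẋ)=(-0.163448, -1.733072)

x = -0.1634, ẋ = -1.7331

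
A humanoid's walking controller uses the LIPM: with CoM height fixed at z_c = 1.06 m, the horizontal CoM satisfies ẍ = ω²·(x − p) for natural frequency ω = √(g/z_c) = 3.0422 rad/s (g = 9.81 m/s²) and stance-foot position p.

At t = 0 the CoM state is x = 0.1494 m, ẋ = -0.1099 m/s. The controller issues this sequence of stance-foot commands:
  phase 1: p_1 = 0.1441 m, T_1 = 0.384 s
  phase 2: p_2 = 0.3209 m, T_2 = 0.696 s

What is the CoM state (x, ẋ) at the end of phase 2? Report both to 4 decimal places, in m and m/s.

x = -0.8354, ẋ = -3.4577

phase 1: p=0.1441, T=0.384, ωT=1.168205, cosh=1.763569, sinh=1.452645; start (x,ẋ)=(0.149400, -0.109900) → end (x,ẋ)=(0.100970, -0.170394)
phase 2: p=0.3209, T=0.696, ωT=2.117371, cosh=4.214806, sinh=4.094459; start (x,ẋ)=(0.100970, -0.170394) → end (x,ẋ)=(-0.835394, -3.457664)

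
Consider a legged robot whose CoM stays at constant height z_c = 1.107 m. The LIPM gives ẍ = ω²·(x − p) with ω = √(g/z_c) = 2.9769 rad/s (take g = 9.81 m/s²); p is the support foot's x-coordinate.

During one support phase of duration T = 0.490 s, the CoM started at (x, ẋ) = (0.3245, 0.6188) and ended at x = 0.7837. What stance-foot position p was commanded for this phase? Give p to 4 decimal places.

p = 0.2957

ωT = 2.9769·0.490 = 1.458681; cosh(ωT) = 2.266413, sinh(ωT) = 2.033870
x(T) = p + (x₀−p)·cosh(ωT) + (ẋ₀/ω)·sinh(ωT) ⇒ p·(1 − cosh) = x(T) − x₀·cosh − (ẋ₀/ω)·sinh
numerator   = 0.7837 − (0.3245)·2.266413 − (0.6188/2.9769)·2.033870 = -0.374526
denominator = 1 − 2.266413 = -1.266413
p = -0.374526 / -1.266413 = 0.2957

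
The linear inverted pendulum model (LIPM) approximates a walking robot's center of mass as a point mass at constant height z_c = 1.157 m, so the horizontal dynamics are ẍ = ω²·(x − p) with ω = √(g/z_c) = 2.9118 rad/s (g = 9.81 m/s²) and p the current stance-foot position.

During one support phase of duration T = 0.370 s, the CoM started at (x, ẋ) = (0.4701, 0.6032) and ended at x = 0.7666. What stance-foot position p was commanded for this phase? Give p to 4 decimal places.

ωT = 2.9118·0.370 = 1.077366; cosh(ωT) = 1.638712, sinh(ωT) = 1.298221
x(T) = p + (x₀−p)·cosh(ωT) + (ẋ₀/ω)·sinh(ωT) ⇒ p·(1 − cosh) = x(T) − x₀·cosh − (ẋ₀/ω)·sinh
numerator   = 0.7666 − (0.4701)·1.638712 − (0.6032/2.9118)·1.298221 = -0.272694
denominator = 1 − 1.638712 = -0.638712
p = -0.272694 / -0.638712 = 0.4269

p = 0.4269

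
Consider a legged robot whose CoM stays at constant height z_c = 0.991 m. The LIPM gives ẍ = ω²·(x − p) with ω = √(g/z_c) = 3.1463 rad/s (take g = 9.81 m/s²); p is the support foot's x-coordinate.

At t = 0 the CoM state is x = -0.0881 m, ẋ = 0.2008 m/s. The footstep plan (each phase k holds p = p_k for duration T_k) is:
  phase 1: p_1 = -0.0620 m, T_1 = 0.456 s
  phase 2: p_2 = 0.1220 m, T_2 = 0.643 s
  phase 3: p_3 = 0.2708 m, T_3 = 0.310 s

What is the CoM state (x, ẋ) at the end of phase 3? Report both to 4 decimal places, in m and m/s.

phase 1: p=-0.0620, T=0.456, ωT=1.434713, cosh=2.218311, sinh=1.980128; start (x,ẋ)=(-0.088100, 0.200800) → end (x,ẋ)=(0.006476, 0.282832)
phase 2: p=0.1220, T=0.643, ωT=2.023071, cosh=3.846879, sinh=3.714631; start (x,ẋ)=(0.006476, 0.282832) → end (x,ẋ)=(0.011513, -0.262151)
phase 3: p=0.2708, T=0.310, ωT=0.975353, cosh=1.514581, sinh=1.137522; start (x,ẋ)=(0.011513, -0.262151) → end (x,ẋ)=(-0.216689, -1.325031)

x = -0.2167, ẋ = -1.3250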